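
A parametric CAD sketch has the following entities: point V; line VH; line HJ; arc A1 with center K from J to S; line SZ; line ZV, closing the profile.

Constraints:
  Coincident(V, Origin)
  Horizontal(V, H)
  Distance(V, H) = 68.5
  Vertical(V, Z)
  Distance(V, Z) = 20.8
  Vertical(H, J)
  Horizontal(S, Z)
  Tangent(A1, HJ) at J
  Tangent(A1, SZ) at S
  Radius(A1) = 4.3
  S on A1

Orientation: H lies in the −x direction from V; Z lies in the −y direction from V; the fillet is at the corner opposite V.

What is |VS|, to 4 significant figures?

67.49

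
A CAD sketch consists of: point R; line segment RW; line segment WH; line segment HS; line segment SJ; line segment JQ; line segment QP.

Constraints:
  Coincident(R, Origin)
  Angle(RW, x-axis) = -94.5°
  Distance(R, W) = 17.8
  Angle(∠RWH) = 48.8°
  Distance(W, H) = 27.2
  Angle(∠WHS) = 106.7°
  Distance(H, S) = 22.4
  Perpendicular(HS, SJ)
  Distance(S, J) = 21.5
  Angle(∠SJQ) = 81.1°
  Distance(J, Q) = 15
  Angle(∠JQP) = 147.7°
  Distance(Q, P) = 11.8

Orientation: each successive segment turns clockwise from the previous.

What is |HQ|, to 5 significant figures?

20.623

R is at the origin; RW runs at -94.5° with length 17.8, so W = (-1.3966, -17.745). ∠RWH = 48.8° gives WH at 134.30° from the x-axis; with |WH| = 27.2, H = (-20.393, 1.7217). ∠WHS = 106.7° gives HS at 61.000° from the x-axis; with |HS| = 22.4, S = (-9.5337, 21.313). HS ⟂ SJ, so SJ runs at -29.000°; with |SJ| = 21.5, J = (9.2706, 10.890). ∠SJQ = 81.1° gives JQ at -127.90° from the x-axis; with |JQ| = 15.0, Q = (0.056314, -0.94647). Then |HQ| = |Q − H| = 20.623.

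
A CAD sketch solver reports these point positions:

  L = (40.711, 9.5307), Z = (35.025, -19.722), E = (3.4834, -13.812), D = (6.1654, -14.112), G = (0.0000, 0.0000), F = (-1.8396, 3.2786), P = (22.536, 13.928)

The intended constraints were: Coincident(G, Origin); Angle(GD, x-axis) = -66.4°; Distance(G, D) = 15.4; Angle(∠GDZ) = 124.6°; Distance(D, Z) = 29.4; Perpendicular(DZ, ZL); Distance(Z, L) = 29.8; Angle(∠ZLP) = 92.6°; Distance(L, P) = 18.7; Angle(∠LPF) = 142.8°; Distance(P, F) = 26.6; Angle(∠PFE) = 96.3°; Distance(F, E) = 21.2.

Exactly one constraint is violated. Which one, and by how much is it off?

Distance(F, E) = 21.2 — off by 3.30.

G = (0.00, 0.00) ✓; GD at -66.40° ✓; |GD| = 15.40 ✓; ∠GDZ = 124.6° ✓; |DZ| = 29.40 ✓; ∠(DZ, ZL) = 90.00° ✓; |ZL| = 29.80 ✓; ∠ZLP = 92.60° ✓; |LP| = 18.70 ✓; ∠LPF = 142.8° ✓; |PF| = 26.60 ✓; ∠PFE = 96.30° ✓; |FE| = 17.90 ✗.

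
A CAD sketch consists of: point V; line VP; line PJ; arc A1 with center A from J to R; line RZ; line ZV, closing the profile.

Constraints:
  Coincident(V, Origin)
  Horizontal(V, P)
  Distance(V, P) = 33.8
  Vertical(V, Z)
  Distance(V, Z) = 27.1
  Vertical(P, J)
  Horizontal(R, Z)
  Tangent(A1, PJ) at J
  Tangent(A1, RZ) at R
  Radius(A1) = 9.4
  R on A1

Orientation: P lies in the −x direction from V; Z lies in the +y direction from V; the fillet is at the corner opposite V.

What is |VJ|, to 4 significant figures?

38.15

V is at the origin; V and P share the same y with |VP| = 33.8 and P on the −x side, so P = (-33.80, 0.000). VZ is vertical with |VZ| = 27.1 and Z on the +y side, so Z = (0.000, 27.10). The virtual corner opposite V is at (-33.80, 27.10). A1 meets PJ tangentially, so AJ is at right angles to PJ and since A1 is tangent to RZ there, AR ⟂ RZ, with radius 9.4, so the center A sits 9.4 in from both sides at A = (-24.40, 17.70). That places the tangent points at J = (-33.80, 17.70) on PJ and R = (-24.40, 27.10) on RZ. Then |VJ| = |J − V| = 38.15.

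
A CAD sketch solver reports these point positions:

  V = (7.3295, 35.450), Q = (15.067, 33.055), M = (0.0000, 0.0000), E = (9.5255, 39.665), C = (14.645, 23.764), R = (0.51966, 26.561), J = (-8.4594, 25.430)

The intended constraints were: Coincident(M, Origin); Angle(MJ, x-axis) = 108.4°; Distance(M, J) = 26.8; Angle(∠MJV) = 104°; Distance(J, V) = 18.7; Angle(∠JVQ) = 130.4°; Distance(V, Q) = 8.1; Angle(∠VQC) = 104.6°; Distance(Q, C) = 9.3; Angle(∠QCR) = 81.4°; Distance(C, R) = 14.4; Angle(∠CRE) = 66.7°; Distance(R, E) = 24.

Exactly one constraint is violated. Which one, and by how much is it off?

Distance(R, E) = 24 — off by 8.10.

M = (0.00, 0.00) ✓; MJ at 108.4° ✓; |MJ| = 26.80 ✓; ∠MJV = 104.0° ✓; |JV| = 18.70 ✓; ∠JVQ = 130.4° ✓; |VQ| = 8.100 ✓; ∠VQC = 104.6° ✓; |QC| = 9.301 ✓; ∠QCR = 81.40° ✓; |CR| = 14.40 ✓; ∠CRE = 66.70° ✓; |RE| = 15.90 ✗.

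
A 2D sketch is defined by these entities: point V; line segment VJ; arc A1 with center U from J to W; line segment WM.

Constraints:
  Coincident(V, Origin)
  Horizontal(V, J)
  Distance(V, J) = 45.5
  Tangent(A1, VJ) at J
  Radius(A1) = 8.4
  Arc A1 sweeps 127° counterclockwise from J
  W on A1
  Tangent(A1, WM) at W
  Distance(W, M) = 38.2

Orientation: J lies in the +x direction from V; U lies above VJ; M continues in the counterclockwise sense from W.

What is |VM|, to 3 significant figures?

52.8

On A1, J sits at bearing -90° from U; a 127° counterclockwise sweep puts W at bearing 37°, so W = U + 8.4·(cos 37°, sin 37°) = (52.2, 13.5). A1 meets WM tangentially, so UW is at right angles to WM, so WM runs along (−sin 37°, cos 37°); with |WM| = 38.2, M = (29.2, 44.0). Then |VM| = |M − V| = 52.8.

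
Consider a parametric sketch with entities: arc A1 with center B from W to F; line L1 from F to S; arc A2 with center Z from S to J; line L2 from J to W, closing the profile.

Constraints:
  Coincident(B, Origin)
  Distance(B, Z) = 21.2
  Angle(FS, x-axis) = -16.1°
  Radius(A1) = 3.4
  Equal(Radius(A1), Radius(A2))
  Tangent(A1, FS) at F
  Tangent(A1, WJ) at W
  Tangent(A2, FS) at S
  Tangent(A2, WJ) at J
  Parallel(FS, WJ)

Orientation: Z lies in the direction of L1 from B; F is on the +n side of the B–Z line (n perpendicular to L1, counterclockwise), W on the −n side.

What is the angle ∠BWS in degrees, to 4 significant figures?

72.22°

The slot axis is L1's direction at -16.1°, so u = (cos -16.1°, sin -16.1°) = (0.9608, -0.2773) and n = (−sin -16.1°, cos -16.1°) = (0.2773, 0.9608). B is at the origin and Z lies 21.2 along u from B, so Z = 21.2·u = (20.37, -5.879). Tangency of A1 to both parallel lines with radius 3.4 puts F and W at B ± 3.4·n: F = (0.9429, 3.267), W = (-0.9429, -3.267). Equal radii place S and J the same way about Z: S = Z + 3.4·n = (21.31, -2.612), J = Z − 3.4·n = (19.43, -9.146). Then cos ∠BWS = WB·WS / (|WB||WS|), giving 72.22°.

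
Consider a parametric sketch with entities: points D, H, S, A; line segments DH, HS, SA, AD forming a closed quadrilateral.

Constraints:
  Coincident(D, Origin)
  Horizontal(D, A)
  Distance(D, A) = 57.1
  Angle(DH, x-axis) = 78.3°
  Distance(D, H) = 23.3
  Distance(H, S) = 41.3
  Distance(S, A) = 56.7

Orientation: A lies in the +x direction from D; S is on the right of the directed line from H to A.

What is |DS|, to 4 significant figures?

18.79

D is at the origin; D and A share the same y with |DA| = 57.1 and A in +x, so A = (57.1, 0). DH runs at 78.3° with |DH| = 23.3, so H = (4.725, 22.82). S is determined by |HS| = 41.3 and |SA| = 56.7 together: it lies at the intersection of circle(H, 41.3) and circle(A, 56.7). With |HA| = 57.13, the foot of the radical line on HA is 15.36 from H and the perpendicular offset is √(41.3² − 15.36²) = 38.34. Taking the right-of-HA solution: S = (3.491, -18.47).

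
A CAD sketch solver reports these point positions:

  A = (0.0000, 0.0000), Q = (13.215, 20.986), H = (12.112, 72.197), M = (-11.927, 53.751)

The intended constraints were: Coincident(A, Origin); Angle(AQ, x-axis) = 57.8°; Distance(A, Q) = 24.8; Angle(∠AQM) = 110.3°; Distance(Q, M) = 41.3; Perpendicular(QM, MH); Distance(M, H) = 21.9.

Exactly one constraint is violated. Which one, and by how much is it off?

Distance(M, H) = 21.9 — off by 8.40.

A = (0.00, 0.00) ✓; AQ at 57.80° ✓; |AQ| = 24.80 ✓; ∠AQM = 110.3° ✓; |QM| = 41.30 ✓; ∠(QM, MH) = 90.00° ✓; |MH| = 30.30 ✗.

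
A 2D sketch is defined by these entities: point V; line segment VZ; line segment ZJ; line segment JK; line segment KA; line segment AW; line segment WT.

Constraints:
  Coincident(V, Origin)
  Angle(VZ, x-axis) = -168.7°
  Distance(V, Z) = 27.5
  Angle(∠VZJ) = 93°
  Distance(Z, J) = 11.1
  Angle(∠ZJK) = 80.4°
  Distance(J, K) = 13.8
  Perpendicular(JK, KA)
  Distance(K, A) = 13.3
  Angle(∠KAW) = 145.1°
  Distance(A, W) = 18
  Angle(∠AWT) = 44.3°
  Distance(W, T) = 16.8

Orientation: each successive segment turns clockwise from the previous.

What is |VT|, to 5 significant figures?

28.652

∠KAW = 145.1° gives AW at -120.20° from the x-axis; with |AW| = 18.0, W = (-23.920, -22.314). ∠AWT = 44.3° gives WT at 104.10° from the x-axis; with |WT| = 16.8, T = (-28.012, -6.0201). Then |VT| = |T − V| = 28.652.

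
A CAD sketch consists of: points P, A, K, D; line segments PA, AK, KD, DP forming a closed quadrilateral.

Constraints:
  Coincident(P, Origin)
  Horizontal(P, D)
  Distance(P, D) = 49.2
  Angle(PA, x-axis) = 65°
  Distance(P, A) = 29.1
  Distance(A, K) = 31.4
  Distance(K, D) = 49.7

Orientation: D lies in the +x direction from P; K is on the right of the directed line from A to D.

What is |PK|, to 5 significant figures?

2.3664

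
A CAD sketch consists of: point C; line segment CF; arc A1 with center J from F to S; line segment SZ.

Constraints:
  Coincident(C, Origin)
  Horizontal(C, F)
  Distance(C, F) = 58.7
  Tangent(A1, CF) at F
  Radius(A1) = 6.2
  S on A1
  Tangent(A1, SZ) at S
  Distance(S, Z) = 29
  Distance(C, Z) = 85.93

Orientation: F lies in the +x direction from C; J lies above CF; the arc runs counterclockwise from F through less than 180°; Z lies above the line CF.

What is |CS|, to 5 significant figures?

63.376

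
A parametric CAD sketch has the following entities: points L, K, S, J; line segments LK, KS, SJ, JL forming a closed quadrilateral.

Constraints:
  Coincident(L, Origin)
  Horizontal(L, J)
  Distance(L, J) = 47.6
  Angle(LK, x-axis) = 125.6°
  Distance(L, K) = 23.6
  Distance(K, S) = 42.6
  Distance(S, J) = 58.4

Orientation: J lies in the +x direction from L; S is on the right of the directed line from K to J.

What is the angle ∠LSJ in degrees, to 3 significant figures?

51.9°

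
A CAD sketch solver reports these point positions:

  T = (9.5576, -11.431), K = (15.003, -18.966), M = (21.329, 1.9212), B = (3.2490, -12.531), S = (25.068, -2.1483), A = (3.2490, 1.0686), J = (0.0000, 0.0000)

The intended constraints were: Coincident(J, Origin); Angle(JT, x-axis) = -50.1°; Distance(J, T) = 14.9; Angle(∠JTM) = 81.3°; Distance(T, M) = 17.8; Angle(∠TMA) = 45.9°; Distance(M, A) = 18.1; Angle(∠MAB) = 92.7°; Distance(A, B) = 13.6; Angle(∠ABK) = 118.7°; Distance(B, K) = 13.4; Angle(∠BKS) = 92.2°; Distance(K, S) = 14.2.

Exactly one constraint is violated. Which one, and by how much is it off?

Distance(K, S) = 14.2 — off by 5.40.

J = (0.00, 0.00) ✓; JT at -50.10° ✓; |JT| = 14.90 ✓; ∠JTM = 81.30° ✓; |TM| = 17.80 ✓; ∠TMA = 45.90° ✓; |MA| = 18.10 ✓; ∠MAB = 92.70° ✓; |AB| = 13.60 ✓; ∠ABK = 118.7° ✓; |BK| = 13.40 ✓; ∠BKS = 92.20° ✓; |KS| = 19.60 ✗.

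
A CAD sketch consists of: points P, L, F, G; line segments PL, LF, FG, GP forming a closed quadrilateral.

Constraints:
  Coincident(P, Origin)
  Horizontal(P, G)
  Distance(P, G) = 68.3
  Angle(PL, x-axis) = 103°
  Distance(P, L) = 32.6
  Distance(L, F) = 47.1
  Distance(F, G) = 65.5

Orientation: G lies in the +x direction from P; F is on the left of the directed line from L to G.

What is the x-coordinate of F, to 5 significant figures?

33.393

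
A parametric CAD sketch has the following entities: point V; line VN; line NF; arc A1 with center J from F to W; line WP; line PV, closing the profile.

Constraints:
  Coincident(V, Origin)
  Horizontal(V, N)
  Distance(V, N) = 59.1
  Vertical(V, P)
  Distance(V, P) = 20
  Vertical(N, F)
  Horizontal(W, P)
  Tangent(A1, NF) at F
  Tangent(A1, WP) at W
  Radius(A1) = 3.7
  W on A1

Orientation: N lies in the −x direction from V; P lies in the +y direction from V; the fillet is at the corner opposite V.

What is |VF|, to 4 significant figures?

61.31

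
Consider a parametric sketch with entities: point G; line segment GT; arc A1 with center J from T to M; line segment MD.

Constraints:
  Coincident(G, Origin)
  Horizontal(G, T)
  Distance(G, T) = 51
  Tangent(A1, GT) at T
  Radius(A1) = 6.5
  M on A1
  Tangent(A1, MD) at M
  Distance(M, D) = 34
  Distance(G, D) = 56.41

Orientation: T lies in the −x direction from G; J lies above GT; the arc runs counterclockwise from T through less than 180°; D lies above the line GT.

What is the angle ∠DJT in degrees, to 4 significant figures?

162.1°

Checks: |GT| = 51.00 ✓; |JM| = 6.500 ✓; ∠(JM, MD) = 90.00° ✓; |MD| = 34.00 ✓; |GD| = 56.41 ✓.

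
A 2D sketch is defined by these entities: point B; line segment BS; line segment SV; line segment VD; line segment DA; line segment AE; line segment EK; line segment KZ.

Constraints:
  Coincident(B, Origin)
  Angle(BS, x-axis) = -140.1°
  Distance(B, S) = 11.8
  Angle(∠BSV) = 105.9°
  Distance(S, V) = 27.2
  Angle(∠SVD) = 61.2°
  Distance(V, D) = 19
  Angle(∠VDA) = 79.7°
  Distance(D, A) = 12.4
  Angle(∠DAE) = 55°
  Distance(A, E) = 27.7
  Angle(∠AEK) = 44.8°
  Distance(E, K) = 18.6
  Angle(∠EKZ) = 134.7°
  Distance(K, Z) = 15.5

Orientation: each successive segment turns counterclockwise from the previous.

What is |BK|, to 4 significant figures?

29.83

B is at the origin; BS runs at -140.1° with length 11.8, so S = (-9.053, -7.569). ∠BSV = 105.9° gives SV at -66.00° from the x-axis; with |SV| = 27.2, V = (2.011, -32.42). ∠SVD = 61.2° gives VD at 52.80° from the x-axis; with |VD| = 19.0, D = (13.50, -17.28). ∠VDA = 79.7° gives DA at 153.1° from the x-axis; with |DA| = 12.4, A = (2.440, -11.67). ∠DAE = 55.0° gives AE at -81.90° from the x-axis; with |AE| = 27.7, E = (6.343, -39.10). ∠AEK = 44.8° gives EK at 53.30° from the x-axis; with |EK| = 18.6, K = (17.46, -24.18). Then |BK| = |K − B| = 29.83.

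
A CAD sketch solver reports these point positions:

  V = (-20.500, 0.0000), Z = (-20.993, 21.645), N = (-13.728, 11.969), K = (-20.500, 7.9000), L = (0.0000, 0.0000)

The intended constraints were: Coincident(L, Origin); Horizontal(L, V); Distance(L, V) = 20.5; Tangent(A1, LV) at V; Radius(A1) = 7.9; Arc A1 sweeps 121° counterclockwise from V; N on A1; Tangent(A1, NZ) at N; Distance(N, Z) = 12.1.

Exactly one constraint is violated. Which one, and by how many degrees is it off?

Tangent(A1, NZ) at N — off by 5.90°.

L = (0.00, 0.00) ✓; L.y = 0.00, V.y = 0.00 ✓; |LV| = 20.50 ✓; ∠(KV, VL) = 90.00° ✓; |KV| = 7.900 ✓; bearing(K→N) − bearing(K→V) = 121.0° ✓; |KN| = 7.900 ✓; ∠(KN, NZ) = 84.10° ✗; |NZ| = 12.10 ✓.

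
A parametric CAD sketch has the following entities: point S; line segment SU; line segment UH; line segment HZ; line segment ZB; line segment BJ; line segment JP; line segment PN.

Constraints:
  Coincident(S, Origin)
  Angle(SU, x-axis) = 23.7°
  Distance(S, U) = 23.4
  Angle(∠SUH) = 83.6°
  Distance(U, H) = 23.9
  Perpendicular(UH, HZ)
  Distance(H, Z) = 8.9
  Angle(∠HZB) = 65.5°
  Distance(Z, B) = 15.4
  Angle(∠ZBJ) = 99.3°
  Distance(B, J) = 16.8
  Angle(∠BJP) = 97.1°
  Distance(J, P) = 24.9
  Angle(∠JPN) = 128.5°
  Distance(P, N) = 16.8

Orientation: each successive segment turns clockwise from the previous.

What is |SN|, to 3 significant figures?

48.7

∠BJP = 97.1° gives JP at -80.8° from the x-axis; with |JP| = 24.9, P = (42.7, -24.7). ∠JPN = 128.5° gives PN at -132° from the x-axis; with |PN| = 16.8, N = (31.4, -37.2). Then |SN| = |N − S| = 48.7.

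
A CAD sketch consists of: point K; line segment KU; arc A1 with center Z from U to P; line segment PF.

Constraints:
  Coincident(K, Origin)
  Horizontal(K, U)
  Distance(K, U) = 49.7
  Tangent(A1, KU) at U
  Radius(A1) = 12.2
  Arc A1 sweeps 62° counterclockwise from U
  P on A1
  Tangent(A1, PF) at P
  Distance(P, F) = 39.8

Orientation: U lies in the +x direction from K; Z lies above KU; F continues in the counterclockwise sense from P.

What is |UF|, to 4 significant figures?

50.98

K is at the origin; KU is horizontal with |KU| = 49.7 and U on the +x side, so U = (49.70, 0.000). A1 meets KU tangentially, so ZU is at right angles to KU, so Z = U + (0, 12.2) = (49.70, 12.20). On A1, U sits at bearing -90° from Z; a 62° counterclockwise sweep puts P at bearing -28°, so P = Z + 12.2·(cos -28°, sin -28°) = (60.47, 6.472). Since A1 is tangent to PF there, ZP ⟂ PF, so PF runs along (−sin -28°, cos -28°); with |PF| = 39.8, F = (79.16, 41.61). Then |UF| = |F − U| = 50.98.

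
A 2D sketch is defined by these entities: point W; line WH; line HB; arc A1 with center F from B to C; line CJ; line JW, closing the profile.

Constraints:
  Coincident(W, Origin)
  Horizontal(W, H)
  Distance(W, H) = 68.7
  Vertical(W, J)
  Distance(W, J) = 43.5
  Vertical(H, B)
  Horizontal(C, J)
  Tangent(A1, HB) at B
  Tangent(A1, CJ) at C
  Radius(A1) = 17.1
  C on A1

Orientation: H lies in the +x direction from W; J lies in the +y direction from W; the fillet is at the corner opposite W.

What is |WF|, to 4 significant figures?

57.96

W is at the origin; WH is horizontal with |WH| = 68.7 and H on the +x side, so H = (68.70, 0.000). WJ is vertical with |WJ| = 43.5 and J on the +y side, so J = (0.000, 43.50). The virtual corner opposite W is at (68.70, 43.50). Since A1 is tangent to HB there, FB ⟂ HB and since A1 is tangent to CJ there, FC ⟂ CJ, with radius 17.1, so the center F sits 17.1 in from both sides at F = (51.60, 26.40). Then |WF| = |F − W| = 57.96.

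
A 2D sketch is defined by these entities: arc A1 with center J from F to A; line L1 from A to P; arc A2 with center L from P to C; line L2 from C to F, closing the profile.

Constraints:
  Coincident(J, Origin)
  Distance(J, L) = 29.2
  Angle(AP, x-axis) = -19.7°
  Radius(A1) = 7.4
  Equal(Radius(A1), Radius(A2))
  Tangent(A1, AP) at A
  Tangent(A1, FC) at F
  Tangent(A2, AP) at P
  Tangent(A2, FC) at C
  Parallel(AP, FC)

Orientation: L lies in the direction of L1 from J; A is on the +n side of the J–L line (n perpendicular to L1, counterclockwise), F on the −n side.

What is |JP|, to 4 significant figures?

30.12

Tangency of A1 to both parallel lines with radius 7.4 puts A and F at J ± 7.4·n: A = (2.495, 6.967), F = (-2.495, -6.967). Equal radii place P and C the same way about L: P = L + 7.4·n = (29.99, -2.876), C = L − 7.4·n = (25.00, -16.81). Then |JP| = |P − J| = 30.12.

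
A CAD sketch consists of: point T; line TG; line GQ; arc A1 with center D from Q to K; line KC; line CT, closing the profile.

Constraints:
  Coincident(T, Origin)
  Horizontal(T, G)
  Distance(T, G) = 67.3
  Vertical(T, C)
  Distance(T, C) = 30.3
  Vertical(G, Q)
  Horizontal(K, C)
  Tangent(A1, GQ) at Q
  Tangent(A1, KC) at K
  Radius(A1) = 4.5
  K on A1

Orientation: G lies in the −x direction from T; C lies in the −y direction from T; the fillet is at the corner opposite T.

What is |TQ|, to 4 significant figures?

72.08

T is at the origin; T and G share the same y with |TG| = 67.3 and G on the −x side, so G = (-67.30, 0.000). TC is vertical with |TC| = 30.3 and C on the −y side, so C = (0.000, -30.30). The virtual corner opposite T is at (-67.30, -30.30). Since A1 is tangent to GQ there, DQ ⟂ GQ and the tangent condition forces DK to be normal to KC, with radius 4.5, so the center D sits 4.5 in from both sides at D = (-62.80, -25.80). That places the tangent points at Q = (-67.30, -25.80) on GQ and K = (-62.80, -30.30) on KC. Then |TQ| = |Q − T| = 72.08.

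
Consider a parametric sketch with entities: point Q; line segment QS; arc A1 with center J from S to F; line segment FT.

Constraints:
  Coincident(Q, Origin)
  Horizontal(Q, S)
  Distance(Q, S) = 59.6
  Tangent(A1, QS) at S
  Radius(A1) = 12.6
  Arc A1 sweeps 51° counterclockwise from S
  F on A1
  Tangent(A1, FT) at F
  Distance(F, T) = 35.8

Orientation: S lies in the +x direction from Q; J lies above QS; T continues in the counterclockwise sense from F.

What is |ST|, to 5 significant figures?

45.831

On A1, S sits at bearing -90° from J; a 51° counterclockwise sweep puts F at bearing -39°, so F = J + 12.6·(cos -39°, sin -39°) = (69.392, 4.6706). A1 meets FT tangentially, so JF is at right angles to FT, so FT runs along (−sin -39°, cos -39°); with |FT| = 35.8, T = (91.922, 32.492). Then |ST| = |T − S| = 45.831.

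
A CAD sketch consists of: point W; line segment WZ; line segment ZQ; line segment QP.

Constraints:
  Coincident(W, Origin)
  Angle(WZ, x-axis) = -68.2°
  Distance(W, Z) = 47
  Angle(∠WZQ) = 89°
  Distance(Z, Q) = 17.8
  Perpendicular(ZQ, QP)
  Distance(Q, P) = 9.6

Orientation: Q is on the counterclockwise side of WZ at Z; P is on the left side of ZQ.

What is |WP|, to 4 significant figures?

41.07

∠WZQ = 89.0°, so ZQ runs at -68.2° + (180° − 89.0°) = 22.80° from the x-axis; with |ZQ| = 17.8, Q = Z + 17.8·(cos 22.80°, sin 22.80°) = (33.86, -36.74). ZQ is perpendicular to QP; with |QP| = 9.6 on the left of ZQ, P = Q + 9.6·(-0.3875, 0.9219) = (30.14, -27.89). Then |WP| = |P − W| = 41.07.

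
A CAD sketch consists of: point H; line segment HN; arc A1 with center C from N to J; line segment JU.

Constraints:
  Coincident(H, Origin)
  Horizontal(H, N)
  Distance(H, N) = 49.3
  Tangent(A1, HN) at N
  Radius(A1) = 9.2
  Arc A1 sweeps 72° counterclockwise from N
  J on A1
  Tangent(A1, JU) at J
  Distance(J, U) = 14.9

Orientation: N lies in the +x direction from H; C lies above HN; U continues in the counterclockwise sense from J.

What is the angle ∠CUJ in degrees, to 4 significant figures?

31.69°

On A1, N sits at bearing -90° from C; a 72° counterclockwise sweep puts J at bearing -18°, so J = C + 9.2·(cos -18°, sin -18°) = (58.05, 6.357). The tangent condition forces CJ to be normal to JU, so JU runs along (−sin -18°, cos -18°); with |JU| = 14.9, U = (62.65, 20.53). Then cos ∠CUJ = UC·UJ / (|UC||UJ|), giving 31.69°.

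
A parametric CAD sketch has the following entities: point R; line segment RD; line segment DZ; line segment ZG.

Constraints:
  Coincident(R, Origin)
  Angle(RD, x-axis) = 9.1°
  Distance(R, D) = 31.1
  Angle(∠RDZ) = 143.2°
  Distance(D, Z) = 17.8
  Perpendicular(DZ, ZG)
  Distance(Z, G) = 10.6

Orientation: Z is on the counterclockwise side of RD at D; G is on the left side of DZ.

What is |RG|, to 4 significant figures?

43.45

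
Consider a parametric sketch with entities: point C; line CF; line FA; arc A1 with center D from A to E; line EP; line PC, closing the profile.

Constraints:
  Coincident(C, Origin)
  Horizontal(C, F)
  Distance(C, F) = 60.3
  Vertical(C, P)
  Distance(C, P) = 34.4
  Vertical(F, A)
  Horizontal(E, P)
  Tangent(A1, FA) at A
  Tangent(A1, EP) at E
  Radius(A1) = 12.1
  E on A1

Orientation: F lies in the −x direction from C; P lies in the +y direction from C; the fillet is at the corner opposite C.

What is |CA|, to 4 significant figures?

64.29

C is at the origin; C and F share the same y with |CF| = 60.3 and F on the −x side, so F = (-60.30, 0.000). C and P share the same x with |CP| = 34.4 and P on the +y side, so P = (0.000, 34.40). The virtual corner opposite C is at (-60.30, 34.40). Tangency of A1 to FA means the radius DA is perpendicular to FA and the tangent condition forces DE to be normal to EP, with radius 12.1, so the center D sits 12.1 in from both sides at D = (-48.20, 22.30). That places the tangent points at A = (-60.30, 22.30) on FA and E = (-48.20, 34.40) on EP. Then |CA| = |A − C| = 64.29.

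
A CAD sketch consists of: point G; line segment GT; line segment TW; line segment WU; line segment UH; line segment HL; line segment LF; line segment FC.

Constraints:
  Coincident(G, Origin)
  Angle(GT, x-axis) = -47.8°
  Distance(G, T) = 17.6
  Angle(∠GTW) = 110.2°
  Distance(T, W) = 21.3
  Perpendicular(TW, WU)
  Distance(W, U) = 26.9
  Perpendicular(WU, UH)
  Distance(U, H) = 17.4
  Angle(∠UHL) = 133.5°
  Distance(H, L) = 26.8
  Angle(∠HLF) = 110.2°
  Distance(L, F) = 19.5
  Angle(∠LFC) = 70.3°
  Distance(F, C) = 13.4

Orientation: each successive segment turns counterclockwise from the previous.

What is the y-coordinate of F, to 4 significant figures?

-24.54

∠UHL = 133.5° gives HL at -111.5° from the x-axis; with |HL| = 26.8, L = (-4.461, -11.57). ∠HLF = 110.2° gives LF at -41.70° from the x-axis; with |LF| = 19.5, F = (10.10, -24.54). So F.y = -24.54.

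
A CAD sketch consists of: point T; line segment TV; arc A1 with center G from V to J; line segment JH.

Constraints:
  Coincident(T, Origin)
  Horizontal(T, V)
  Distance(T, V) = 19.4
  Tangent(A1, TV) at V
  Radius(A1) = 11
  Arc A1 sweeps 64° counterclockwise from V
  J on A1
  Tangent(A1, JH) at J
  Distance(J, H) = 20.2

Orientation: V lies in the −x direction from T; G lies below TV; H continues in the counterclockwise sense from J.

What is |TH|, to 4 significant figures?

45.24

T is at the origin; T and V share the same y with |TV| = 19.4 and V on the −x side, so V = (-19.40, 0.000). The tangent condition forces GV to be normal to TV, so G = V + (0, -11) = (-19.40, -11.00). On A1, V sits at bearing 90° from G; a 64° counterclockwise sweep puts J at bearing 154°, so J = G + 11.0·(cos 154°, sin 154°) = (-29.29, -6.178). Tangency of A1 to JH means the radius GJ is perpendicular to JH, so JH runs along (−sin 154°, cos 154°); with |JH| = 20.2, H = (-38.14, -24.33). Then |TH| = |H − T| = 45.24.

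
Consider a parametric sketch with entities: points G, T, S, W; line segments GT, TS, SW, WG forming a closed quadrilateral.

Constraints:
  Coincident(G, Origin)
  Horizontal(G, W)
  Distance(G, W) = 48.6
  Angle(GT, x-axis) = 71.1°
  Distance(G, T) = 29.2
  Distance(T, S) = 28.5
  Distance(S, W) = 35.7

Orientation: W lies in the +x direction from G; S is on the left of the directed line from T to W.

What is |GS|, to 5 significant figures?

50.350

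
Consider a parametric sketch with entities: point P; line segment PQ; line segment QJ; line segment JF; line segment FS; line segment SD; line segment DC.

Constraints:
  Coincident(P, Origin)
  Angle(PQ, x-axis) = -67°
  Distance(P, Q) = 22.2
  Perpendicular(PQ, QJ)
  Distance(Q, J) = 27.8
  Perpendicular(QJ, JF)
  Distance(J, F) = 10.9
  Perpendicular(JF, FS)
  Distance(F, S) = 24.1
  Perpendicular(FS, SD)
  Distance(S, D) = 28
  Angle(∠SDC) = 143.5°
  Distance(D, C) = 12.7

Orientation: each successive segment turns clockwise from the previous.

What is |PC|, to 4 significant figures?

50.77

P is at the origin; PQ runs at -67.0° with length 22.2, so Q = (8.674, -20.44). The perpendicularity gives QJ at right angles to PQ, so QJ runs at -157.0°; with |QJ| = 27.8, J = (-16.92, -31.30). QJ ⟂ JF, so JF runs at 113.0°; with |JF| = 10.9, F = (-21.17, -21.26). The perpendicularity gives FS at right angles to JF, so FS runs at 23.00°; with |FS| = 24.1, S = (1.009, -11.85). FS is perpendicular to SD, so SD runs at -67.00°; with |SD| = 28.0, D = (11.95, -37.62). ∠SDC = 143.5° gives DC at -103.5° from the x-axis; with |DC| = 12.7, C = (8.985, -49.97). Then |PC| = |C − P| = 50.77.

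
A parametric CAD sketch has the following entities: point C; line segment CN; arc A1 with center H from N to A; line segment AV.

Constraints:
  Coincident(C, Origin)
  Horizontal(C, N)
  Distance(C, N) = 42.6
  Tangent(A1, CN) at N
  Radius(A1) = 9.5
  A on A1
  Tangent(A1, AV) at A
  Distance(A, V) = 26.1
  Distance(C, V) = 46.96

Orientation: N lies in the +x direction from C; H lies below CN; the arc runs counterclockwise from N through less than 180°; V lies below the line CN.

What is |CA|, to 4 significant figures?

34.29

C is at the origin; CN is horizontal with |CN| = 42.6 and N on the +x side, so N = (42.60, 0.000). A1 meets CN tangentially, so HN is at right angles to CN, so H = N + (0, -9.5) = (42.60, -9.500). Since HA ⟂ AV (tangency), |HV| = √(9.5² + 26.1²) = 27.78 regardless of where A sits on A1. So V lies on both circle(C, 46.96) and circle(H, 27.78); the below-CN intersection is V = (31.40, -34.92). A is the foot of the tangent from V: A = (33.12, -8.874).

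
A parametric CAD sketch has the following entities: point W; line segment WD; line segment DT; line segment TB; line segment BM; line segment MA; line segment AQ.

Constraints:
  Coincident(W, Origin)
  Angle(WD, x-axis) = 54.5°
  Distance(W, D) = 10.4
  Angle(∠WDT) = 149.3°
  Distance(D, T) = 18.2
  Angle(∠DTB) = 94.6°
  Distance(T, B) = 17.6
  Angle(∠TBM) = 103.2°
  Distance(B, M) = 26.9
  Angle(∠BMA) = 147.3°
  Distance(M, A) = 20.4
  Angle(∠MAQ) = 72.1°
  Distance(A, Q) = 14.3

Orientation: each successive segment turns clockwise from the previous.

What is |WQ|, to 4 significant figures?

9.574

∠BMA = 147.3° gives MA at -171.1° from the x-axis; with |MA| = 20.4, A = (-9.208, -20.69). ∠MAQ = 72.1° gives AQ at 81.00° from the x-axis; with |AQ| = 14.3, Q = (-6.971, -6.562). Then |WQ| = |Q − W| = 9.574.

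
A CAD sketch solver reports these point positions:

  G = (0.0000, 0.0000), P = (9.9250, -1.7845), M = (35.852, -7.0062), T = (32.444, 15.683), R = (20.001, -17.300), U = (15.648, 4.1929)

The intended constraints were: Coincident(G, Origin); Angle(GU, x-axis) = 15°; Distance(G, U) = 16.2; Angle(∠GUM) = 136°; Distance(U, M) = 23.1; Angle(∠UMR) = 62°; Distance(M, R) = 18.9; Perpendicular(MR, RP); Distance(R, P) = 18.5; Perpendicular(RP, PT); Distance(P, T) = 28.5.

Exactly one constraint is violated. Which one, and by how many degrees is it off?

Perpendicular(RP, PT) — off by 4.80°.

G = (0.00, 0.00) ✓; GU at 15.00° ✓; |GU| = 16.20 ✓; ∠GUM = 136.0° ✓; |UM| = 23.10 ✓; ∠UMR = 62.00° ✓; |MR| = 18.90 ✓; ∠(MR, RP) = 90.00° ✓; |RP| = 18.50 ✓; ∠(RP, PT) = 85.20° ✗; |PT| = 28.50 ✓.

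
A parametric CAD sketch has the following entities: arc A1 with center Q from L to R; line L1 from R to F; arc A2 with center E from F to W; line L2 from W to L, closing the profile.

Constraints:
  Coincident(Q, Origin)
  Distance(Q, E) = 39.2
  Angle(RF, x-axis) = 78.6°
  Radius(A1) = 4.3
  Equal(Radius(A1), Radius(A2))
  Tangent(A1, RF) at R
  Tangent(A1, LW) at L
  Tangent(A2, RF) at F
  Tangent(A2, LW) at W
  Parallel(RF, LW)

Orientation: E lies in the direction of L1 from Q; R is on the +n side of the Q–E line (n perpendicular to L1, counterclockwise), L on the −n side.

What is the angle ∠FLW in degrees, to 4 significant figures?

12.37°

The slot axis is L1's direction at 78.6°, so u = (cos 78.6°, sin 78.6°) = (0.1977, 0.9803) and n = (−sin 78.6°, cos 78.6°) = (-0.9803, 0.1977). Q is at the origin and E lies 39.2 along u from Q, so E = 39.2·u = (7.748, 38.43). Tangency of A1 to both parallel lines with radius 4.3 puts R and L at Q ± 4.3·n: R = (-4.215, 0.8499), L = (4.215, -0.8499). Equal radii place F and W the same way about E: F = E + 4.3·n = (3.533, 39.28), W = E − 4.3·n = (11.96, 37.58). Then cos ∠FLW = LF·LW / (|LF||LW|), giving 12.37°.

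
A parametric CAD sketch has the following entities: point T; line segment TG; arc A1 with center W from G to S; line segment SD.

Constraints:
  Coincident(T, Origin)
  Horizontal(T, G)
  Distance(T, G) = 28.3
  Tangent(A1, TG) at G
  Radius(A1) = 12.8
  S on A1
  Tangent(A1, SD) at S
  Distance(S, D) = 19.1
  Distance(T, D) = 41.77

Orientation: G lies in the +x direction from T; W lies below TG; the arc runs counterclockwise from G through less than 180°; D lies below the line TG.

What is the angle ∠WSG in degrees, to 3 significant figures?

35.2°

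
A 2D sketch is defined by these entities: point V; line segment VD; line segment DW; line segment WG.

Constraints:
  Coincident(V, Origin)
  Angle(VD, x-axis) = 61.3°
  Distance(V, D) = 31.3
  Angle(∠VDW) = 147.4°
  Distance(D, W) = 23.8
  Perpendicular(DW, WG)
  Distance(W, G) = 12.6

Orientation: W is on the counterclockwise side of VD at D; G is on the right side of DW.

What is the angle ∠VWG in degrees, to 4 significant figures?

108.6°

V is at the origin; VD runs at 61.3° with length 31.3, so D = 31.3·(cos 61.3°, sin 61.3°) = (15.03, 27.45). ∠VDW = 147.4°, so DW runs at 61.3° + (180° − 147.4°) = 93.90° from the x-axis; with |DW| = 23.8, W = D + 23.8·(cos 93.90°, sin 93.90°) = (13.41, 51.20). DW is perpendicular to WG; with |WG| = 12.6 on the right of DW, G = W + 12.6·(0.9977, 0.06802) = (25.98, 52.06). Then cos ∠VWG = WV·WG / (|WV||WG|), giving 108.6°.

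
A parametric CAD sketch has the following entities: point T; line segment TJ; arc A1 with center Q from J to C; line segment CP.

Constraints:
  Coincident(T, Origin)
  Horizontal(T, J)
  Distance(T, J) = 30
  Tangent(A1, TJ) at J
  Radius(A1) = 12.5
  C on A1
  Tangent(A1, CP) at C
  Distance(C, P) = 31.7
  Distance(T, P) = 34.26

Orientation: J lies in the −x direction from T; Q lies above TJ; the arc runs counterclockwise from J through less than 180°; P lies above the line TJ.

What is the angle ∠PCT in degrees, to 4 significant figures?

79.32°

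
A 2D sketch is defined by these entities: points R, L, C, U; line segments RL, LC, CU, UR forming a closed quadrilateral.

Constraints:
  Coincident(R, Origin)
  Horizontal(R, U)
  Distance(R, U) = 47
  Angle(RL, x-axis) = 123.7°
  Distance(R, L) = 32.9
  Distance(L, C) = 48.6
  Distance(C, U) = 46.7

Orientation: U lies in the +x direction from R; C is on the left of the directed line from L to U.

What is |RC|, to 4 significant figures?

50.93

Checks: R = (0.00, 0.00) ✓; |LC| = 48.60 ✓; |CU| = 46.70 ✓.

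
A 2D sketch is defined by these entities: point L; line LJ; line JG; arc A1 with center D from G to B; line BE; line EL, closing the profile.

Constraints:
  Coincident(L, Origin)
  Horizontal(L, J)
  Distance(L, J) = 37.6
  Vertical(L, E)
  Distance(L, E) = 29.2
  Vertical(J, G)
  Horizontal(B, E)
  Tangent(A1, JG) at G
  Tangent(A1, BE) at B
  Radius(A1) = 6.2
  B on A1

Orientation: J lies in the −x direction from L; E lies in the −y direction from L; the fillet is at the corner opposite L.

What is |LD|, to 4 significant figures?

38.92

L and E share the same x with |LE| = 29.2 and E on the −y side, so E = (0.000, -29.20). The virtual corner opposite L is at (-37.60, -29.20). Tangency of A1 to JG means the radius DG is perpendicular to JG and since A1 is tangent to BE there, DB ⟂ BE, with radius 6.2, so the center D sits 6.2 in from both sides at D = (-31.40, -23.00). Then |LD| = |D − L| = 38.92.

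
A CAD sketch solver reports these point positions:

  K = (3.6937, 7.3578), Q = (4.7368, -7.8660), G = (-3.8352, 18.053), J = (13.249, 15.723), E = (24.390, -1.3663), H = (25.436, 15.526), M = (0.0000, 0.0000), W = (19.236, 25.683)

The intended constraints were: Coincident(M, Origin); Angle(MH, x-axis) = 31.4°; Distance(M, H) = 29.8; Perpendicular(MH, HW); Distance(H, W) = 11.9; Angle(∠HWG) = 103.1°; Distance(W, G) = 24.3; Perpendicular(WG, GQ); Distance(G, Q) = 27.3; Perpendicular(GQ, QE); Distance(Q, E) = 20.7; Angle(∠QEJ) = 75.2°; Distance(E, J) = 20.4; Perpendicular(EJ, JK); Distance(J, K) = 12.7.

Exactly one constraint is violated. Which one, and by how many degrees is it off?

Perpendicular(EJ, JK) — off by 8.10°.

M = (0.00, 0.00) ✓; MH at 31.40° ✓; |MH| = 29.80 ✓; ∠(MH, HW) = 90.00° ✓; |HW| = 11.90 ✓; ∠HWG = 103.1° ✓; |WG| = 24.30 ✓; ∠(WG, GQ) = 90.00° ✓; |GQ| = 27.30 ✓; ∠(GQ, QE) = 90.00° ✓; |QE| = 20.70 ✓; ∠QEJ = 75.20° ✓; |EJ| = 20.40 ✓; ∠(EJ, JK) = 98.10° ✗; |JK| = 12.70 ✓.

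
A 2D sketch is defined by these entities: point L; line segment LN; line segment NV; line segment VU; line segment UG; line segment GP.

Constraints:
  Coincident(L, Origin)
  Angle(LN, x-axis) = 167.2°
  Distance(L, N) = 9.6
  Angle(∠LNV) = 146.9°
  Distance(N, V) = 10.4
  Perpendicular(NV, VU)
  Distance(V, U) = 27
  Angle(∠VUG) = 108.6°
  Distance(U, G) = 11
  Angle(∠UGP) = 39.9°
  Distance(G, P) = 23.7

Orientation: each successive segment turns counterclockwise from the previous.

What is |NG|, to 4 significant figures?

30.51

L is at the origin; LN runs at 167.2° with length 9.6, so N = (-9.361, 2.127). ∠LNV = 146.9° gives NV at -159.7° from the x-axis; with |NV| = 10.4, V = (-19.12, -1.481). NV is perpendicular to VU, so VU runs at -69.70°; with |VU| = 27.0, U = (-9.748, -26.80). ∠VUG = 108.6° gives UG at 1.700° from the x-axis; with |UG| = 11.0, G = (1.247, -26.48). Then |NG| = |G − N| = 30.51.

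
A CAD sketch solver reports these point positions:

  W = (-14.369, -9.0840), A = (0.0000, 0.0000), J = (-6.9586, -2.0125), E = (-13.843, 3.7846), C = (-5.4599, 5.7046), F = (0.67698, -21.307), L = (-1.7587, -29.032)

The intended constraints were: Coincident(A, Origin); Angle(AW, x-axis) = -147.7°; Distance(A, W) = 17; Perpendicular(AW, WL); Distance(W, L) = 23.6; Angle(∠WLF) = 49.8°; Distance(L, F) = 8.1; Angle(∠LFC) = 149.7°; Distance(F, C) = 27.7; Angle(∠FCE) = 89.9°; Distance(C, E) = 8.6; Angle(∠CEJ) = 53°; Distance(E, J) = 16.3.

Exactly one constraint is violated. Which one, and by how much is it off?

Distance(E, J) = 16.3 — off by 7.30.

A = (0.00, 0.00) ✓; AW at -147.7° ✓; |AW| = 17.00 ✓; ∠(AW, WL) = 90.00° ✓; |WL| = 23.60 ✓; ∠WLF = 49.80° ✓; |LF| = 8.100 ✓; ∠LFC = 149.7° ✓; |FC| = 27.70 ✓; ∠FCE = 89.90° ✓; |CE| = 8.600 ✓; ∠CEJ = 53.00° ✓; |EJ| = 9.000 ✗.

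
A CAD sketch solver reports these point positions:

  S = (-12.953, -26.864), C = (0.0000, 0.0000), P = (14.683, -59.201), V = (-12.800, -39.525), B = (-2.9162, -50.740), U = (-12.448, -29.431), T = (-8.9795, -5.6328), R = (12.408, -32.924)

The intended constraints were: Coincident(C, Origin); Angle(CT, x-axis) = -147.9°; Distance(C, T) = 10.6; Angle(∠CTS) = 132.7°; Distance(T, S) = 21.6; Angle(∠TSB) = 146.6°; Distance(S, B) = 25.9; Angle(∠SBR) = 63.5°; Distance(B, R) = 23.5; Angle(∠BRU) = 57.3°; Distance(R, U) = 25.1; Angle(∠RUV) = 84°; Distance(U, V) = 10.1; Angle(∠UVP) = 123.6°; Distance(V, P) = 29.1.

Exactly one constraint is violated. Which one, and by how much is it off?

Distance(V, P) = 29.1 — off by 4.70.

C = (0.00, 0.00) ✓; CT at -147.9° ✓; |CT| = 10.60 ✓; ∠CTS = 132.7° ✓; |TS| = 21.60 ✓; ∠TSB = 146.6° ✓; |SB| = 25.90 ✓; ∠SBR = 63.50° ✓; |BR| = 23.50 ✓; ∠BRU = 57.30° ✓; |RU| = 25.10 ✓; ∠RUV = 84.00° ✓; |UV| = 10.10 ✓; ∠UVP = 123.6° ✓; |VP| = 33.80 ✗.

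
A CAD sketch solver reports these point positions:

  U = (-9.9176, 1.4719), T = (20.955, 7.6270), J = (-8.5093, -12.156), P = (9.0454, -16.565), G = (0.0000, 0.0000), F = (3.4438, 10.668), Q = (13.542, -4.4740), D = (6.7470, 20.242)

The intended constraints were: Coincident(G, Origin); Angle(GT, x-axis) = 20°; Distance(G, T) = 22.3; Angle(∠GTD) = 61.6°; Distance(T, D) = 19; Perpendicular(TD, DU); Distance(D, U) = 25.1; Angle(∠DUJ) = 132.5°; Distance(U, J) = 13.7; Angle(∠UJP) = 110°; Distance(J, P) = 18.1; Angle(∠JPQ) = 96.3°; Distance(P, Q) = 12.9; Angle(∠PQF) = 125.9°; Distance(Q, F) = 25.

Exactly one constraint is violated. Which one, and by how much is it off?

Distance(Q, F) = 25 — off by 6.80.

G = (0.00, 0.00) ✓; GT at 20.00° ✓; |GT| = 22.30 ✓; ∠GTD = 61.60° ✓; |TD| = 19.00 ✓; ∠(TD, DU) = 90.00° ✓; |DU| = 25.10 ✓; ∠DUJ = 132.5° ✓; |UJ| = 13.70 ✓; ∠UJP = 110.0° ✓; |JP| = 18.10 ✓; ∠JPQ = 96.30° ✓; |PQ| = 12.90 ✓; ∠PQF = 125.9° ✓; |QF| = 18.20 ✗.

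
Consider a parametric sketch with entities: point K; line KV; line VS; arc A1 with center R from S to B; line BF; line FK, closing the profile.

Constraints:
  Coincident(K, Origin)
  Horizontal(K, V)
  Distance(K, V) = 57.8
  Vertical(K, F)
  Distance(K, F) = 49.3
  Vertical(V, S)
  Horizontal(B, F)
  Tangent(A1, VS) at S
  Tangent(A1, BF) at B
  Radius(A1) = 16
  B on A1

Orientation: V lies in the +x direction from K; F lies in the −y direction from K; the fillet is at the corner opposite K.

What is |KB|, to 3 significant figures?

64.6

The virtual corner opposite K is at (57.8, -49.3). Tangency of A1 to VS means the radius RS is perpendicular to VS and A1 meets BF tangentially, so RB is at right angles to BF, with radius 16.0, so the center R sits 16.0 in from both sides at R = (41.8, -33.3). That places the tangent points at S = (57.8, -33.3) on VS and B = (41.8, -49.3) on BF. Then |KB| = |B − K| = 64.6.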